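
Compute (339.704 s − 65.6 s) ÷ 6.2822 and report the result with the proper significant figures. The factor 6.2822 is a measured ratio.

43.63 s

339.704 s − 65.6 s = 274.104 s; the difference is limited to 1 decimal place (4 s.f.).
Carrying full precision, 274.104 ÷ 6.2822 = 43.6318487154… s; 6.2822 has 5 s.f., so the result keeps min(4, 5) = 4 s.f.
Rounded to 4 significant figures: 43.63 s.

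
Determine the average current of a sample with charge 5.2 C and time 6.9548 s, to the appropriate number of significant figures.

0.75 A

average current = 5.2 C ÷ 6.9548 s = 0.74768505205… A.
5.2 has 2 significant figures; 6.9548 has 5.
Division/multiplication keeps the fewest: 2 significant figures.
Rounded: 0.75 A.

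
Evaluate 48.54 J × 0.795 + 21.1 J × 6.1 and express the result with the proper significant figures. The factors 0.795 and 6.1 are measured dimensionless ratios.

48.54 × 0.795 = 38.5893 → 38.6 J (3 s.f., last digit at the 10^-1 place).
21.1 × 6.1 = 128.71 → 1.3 × 10² J (2 s.f., last digit at the 10^1 place).
Sum: 167.2993 J; keep the coarser place, 10^1.
Result: 1.7 × 10² J.

1.7 × 10² J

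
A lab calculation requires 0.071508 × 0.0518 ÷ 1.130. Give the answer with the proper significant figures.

0.071508 × 0.0518 ÷ 1.130 = 0.00327797734513…
Multiplication/division keeps the fewest significant figures: 0.071508 → 5 s.f., 0.0518 → 3 s.f., 1.130 → 4 s.f.; limit is 3.
Rounded to 3 significant figures: 0.00328.

0.00328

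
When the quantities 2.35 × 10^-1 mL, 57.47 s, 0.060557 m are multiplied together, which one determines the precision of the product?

2.35 × 10^-1 mL

2.35 × 10^-1 mL → 3 s.f.; 57.47 s → 4 s.f.; 0.060557 m → 5 s.f.
The fewest is 3 significant figures, from 2.35 × 10^-1 mL.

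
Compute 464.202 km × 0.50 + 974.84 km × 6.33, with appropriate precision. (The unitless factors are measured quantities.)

6.40 × 10^3 km

464.202 × 0.50 = 232.101 → 2.3 × 10^2 km (2 s.f., last digit at the 10^1 place).
974.84 × 6.33 = 6170.7372 → 6.17 × 10^3 km (3 s.f., last digit at the 10^1 place).
Sum: 6402.8382 km; keep the coarser place, 10^1.
Result: 6.40 × 10^3 km.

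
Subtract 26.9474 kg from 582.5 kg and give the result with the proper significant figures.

5.556 × 10^2 kg

582.5 kg − 26.9474 kg = 555.5526 kg.
Addition/subtraction keeps the fewest decimal places: 582.5 → 1 decimal place, 26.9474 → 4 decimal places; limit is 1.
Rounded to 1 decimal place: 5.556 × 10^2 kg.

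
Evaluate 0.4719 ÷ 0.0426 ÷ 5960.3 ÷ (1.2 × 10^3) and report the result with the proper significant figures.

0.4719 ÷ 0.0426 ÷ 5960.3 ÷ (1.2 × 10^3) = 0.00000154878456743…
Multiplication/division keeps the fewest significant figures: 0.4719 → 4 s.f., 0.0426 → 3 s.f., 5960.3 → 5 s.f., 1.2 × 10^3 → 2 s.f.; limit is 2.
Rounded to 2 significant figures: 1.5 × 10^-6.

1.5 × 10^-6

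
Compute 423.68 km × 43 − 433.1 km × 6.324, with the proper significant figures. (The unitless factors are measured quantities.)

423.68 × 43 = 18218.24 → 1.8 × 10^4 km (2 s.f., last digit at the 10^3 place).
433.1 × 6.324 = 2738.9244 → 2739 km (4 s.f., last digit at the 10^0 place).
Difference: 15479.3156 km; keep the coarser place, 10^3.
Result: 1.5 × 10^4 km.

1.5 × 10^4 km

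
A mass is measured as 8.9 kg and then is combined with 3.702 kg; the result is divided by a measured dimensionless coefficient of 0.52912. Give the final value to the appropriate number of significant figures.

8.9 kg + 3.702 kg = 12.602 kg; the sum is limited to 1 decimal place (3 s.f.).
Carrying full precision, 12.602 ÷ 0.52912 = 23.8169035379… kg; 0.52912 has 5 s.f., so the result keeps min(3, 5) = 3 s.f.
Rounded to 3 significant figures: 23.8 kg.

23.8 kg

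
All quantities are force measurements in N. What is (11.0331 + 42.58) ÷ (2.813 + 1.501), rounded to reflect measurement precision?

11.0331 + 42.58 = 53.6131, limited to 2 d.p. → 4 s.f.; 2.813 + 1.501 = 4.314, limited to 3 d.p. → 4 s.f.
Carrying full precision, 53.6131 ÷ 4.314 = 12.42770051…; keep min(4, 4) = 4 s.f.
Rounded to 4 significant figures: 12.43.

12.43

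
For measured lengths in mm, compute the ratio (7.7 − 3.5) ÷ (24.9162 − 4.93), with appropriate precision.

7.7 − 3.5 = 4.2, limited to 1 d.p. → 2 s.f.; 24.9162 − 4.93 = 19.9862, limited to 2 d.p. → 4 s.f.
Carrying full precision, 4.2 ÷ 19.9862 = 0.21014500005…; keep min(2, 4) = 2 s.f.
Rounded to 2 significant figures: 0.21.

0.21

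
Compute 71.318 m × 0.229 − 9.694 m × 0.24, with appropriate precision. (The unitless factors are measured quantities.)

14.0 m

71.318 × 0.229 = 16.331822 → 16.3 m (3 s.f., last digit at the 10^-1 place).
9.694 × 0.24 = 2.32656 → 2.3 m (2 s.f., last digit at the 10^-1 place).
Difference: 14.005262 m; keep the coarser place, 10^-1.
Result: 14.0 m.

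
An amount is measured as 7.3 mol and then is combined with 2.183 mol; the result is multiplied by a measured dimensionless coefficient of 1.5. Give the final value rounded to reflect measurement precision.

14 mol

7.3 mol + 2.183 mol = 9.483 mol; the sum is limited to 1 decimal place (2 s.f.).
Carrying full precision, 9.483 × 1.5 = 14.2245 mol; 1.5 has 2 s.f., so the result keeps min(2, 2) = 2 s.f.
Rounded to 2 significant figures: 14 mol.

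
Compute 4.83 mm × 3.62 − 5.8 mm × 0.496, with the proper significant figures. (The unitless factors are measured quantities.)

4.83 × 3.62 = 17.4846 → 17.5 mm (3 s.f., last digit at the 10^-1 place).
5.8 × 0.496 = 2.8768 → 2.9 mm (2 s.f., last digit at the 10^-1 place).
Difference: 14.6078 mm; keep the coarser place, 10^-1.
Result: 14.6 mm.

14.6 mm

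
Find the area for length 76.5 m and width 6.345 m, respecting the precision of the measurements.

485 m²

area = 76.5 m × 6.345 m = 485.3925 m².
76.5 has 3 significant figures; 6.345 has 4.
Division/multiplication keeps the fewest: 3 significant figures.
Rounded: 485 m².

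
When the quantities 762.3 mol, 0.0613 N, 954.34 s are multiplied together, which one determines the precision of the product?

0.0613 N

762.3 mol → 4 s.f.; 0.0613 N → 3 s.f.; 954.34 s → 5 s.f.
The fewest is 3 significant figures, from 0.0613 N.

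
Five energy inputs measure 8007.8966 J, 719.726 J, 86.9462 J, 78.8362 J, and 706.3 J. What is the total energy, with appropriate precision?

9599.7 J

8007.8966 J + 719.726 J + 86.9462 J + 78.8362 J + 706.3 J = 9599.7050 J.
Addition/subtraction keeps the fewest decimal places: 8007.8966 → 4 decimal places, 719.726 → 3 decimal places, 86.9462 → 4 decimal places, 78.8362 → 4 decimal places, 706.3 → 1 decimal place; limit is 1.
Rounded to 1 decimal place: 9599.7 J.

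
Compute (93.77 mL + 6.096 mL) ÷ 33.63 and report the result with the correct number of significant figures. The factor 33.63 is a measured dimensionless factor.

93.77 mL + 6.096 mL = 99.866 mL; the sum is limited to 2 decimal places (4 s.f.).
Carrying full precision, 99.866 ÷ 33.63 = 2.96955099613… mL; 33.63 has 4 s.f., so the result keeps min(4, 4) = 4 s.f.
Rounded to 4 significant figures: 2.970 mL.

2.970 mL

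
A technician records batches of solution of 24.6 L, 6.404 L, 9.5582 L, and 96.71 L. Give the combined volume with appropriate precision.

137.3 L

24.6 L + 6.404 L + 9.5582 L + 96.71 L = 137.2722 L.
Addition/subtraction keeps the fewest decimal places: 24.6 → 1 decimal place, 6.404 → 3 decimal places, 9.5582 → 4 decimal places, 96.71 → 2 decimal places; limit is 1.
Rounded to 1 decimal place: 137.3 L.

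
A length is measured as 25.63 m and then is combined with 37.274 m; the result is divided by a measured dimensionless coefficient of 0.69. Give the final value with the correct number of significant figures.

91 m

25.63 m + 37.274 m = 62.904 m; the sum is limited to 2 decimal places (4 s.f.).
Carrying full precision, 62.904 ÷ 0.69 = 91.1652173913… m; 0.69 has 2 s.f., so the result keeps min(4, 2) = 2 s.f.
Rounded to 2 significant figures: 91 m.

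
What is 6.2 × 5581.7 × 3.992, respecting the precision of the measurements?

6.2 × 5581.7 × 3.992 = 138149.30768
Multiplication/division keeps the fewest significant figures: 6.2 → 2 s.f., 5581.7 → 5 s.f., 3.992 → 4 s.f.; limit is 2.
Rounded to 2 significant figures: 1.4 × 10^5.

1.4 × 10^5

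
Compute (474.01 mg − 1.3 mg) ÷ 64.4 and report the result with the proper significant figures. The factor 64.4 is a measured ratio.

7.34 mg

474.01 mg − 1.3 mg = 472.71 mg; the difference is limited to 1 decimal place (4 s.f.).
Carrying full precision, 472.71 ÷ 64.4 = 7.3402173913… mg; 64.4 has 3 s.f., so the result keeps min(4, 3) = 3 s.f.
Rounded to 3 significant figures: 7.34 mg.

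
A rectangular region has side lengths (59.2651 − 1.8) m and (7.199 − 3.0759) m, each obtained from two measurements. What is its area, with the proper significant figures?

59.2651 − 1.8 = 57.4651, limited to 1 d.p. → 3 s.f.; 7.199 − 3.0759 = 4.1231, limited to 3 d.p. → 4 s.f.
Carrying full precision, 57.4651 × 4.1231 = 236.93435381; keep min(3, 4) = 3 s.f.
Rounded to 3 significant figures: 237 m².

237 m²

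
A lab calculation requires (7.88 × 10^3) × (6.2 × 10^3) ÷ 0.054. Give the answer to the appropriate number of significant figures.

(7.88 × 10^3) × (6.2 × 10^3) ÷ 0.054 = 904740740.741…
Multiplication/division keeps the fewest significant figures: 7.88 × 10^3 → 3 s.f., 6.2 × 10^3 → 2 s.f., 0.054 → 2 s.f.; limit is 2.
Rounded to 2 significant figures: 9.0 × 10^8.

9.0 × 10^8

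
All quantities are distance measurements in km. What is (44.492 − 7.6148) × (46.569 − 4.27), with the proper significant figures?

1.560 × 10³ km²

44.492 − 7.6148 = 36.8772, limited to 3 d.p. → 5 s.f.; 46.569 − 4.27 = 42.299, limited to 2 d.p. → 4 s.f.
Carrying full precision, 36.8772 × 42.299 = 1559.8686828; keep min(5, 4) = 4 s.f.
Rounded to 4 significant figures: 1.560 × 10³ km².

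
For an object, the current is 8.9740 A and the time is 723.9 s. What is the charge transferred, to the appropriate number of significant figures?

6.496 × 10³ C

charge transferred = 8.9740 A × 723.9 s = 6496.2786 C.
8.9740 has 5 significant figures; 723.9 has 4.
Division/multiplication keeps the fewest: 4 significant figures.
Rounded: 6.496 × 10³ C.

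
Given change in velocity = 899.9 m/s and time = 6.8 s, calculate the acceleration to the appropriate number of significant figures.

1.3 × 10² m/s²

acceleration = 899.9 m/s ÷ 6.8 s = 132.338235294… m/s².
899.9 has 4 significant figures; 6.8 has 2.
Division/multiplication keeps the fewest: 2 significant figures.
Rounded: 1.3 × 10² m/s².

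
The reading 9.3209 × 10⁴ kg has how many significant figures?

9.3209 × 10⁴: in scientific notation every digit of the coefficient is significant.

5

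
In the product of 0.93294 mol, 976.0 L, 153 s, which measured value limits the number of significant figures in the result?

153 s

0.93294 mol → 5 s.f.; 976.0 L → 4 s.f.; 153 s → 3 s.f.
The fewest is 3 significant figures, from 153 s.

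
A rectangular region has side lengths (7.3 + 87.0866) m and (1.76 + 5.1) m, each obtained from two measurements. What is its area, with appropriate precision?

6.5 × 10^2 m²

7.3 + 87.0866 = 94.3866, limited to 1 d.p. → 3 s.f.; 1.76 + 5.1 = 6.86, limited to 1 d.p. → 2 s.f.
Carrying full precision, 94.3866 × 6.86 = 647.492076; keep min(3, 2) = 2 s.f.
Rounded to 2 significant figures: 6.5 × 10^2 m².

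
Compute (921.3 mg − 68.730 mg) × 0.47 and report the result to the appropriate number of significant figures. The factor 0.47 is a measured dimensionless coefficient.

921.3 mg − 68.730 mg = 852.570 mg; the difference is limited to 1 decimal place (4 s.f.).
Carrying full precision, 852.570 × 0.47 = 400.7079 mg; 0.47 has 2 s.f., so the result keeps min(4, 2) = 2 s.f.
Rounded to 2 significant figures: 4.0 × 10² mg.

4.0 × 10² mg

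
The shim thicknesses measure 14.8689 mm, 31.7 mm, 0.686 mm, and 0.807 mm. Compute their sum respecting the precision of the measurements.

48.1 mm

14.8689 mm + 31.7 mm + 0.686 mm + 0.807 mm = 48.0619 mm.
Addition/subtraction keeps the fewest decimal places: 14.8689 → 4 decimal places, 31.7 → 1 decimal place, 0.686 → 3 decimal places, 0.807 → 3 decimal places; limit is 1.
Rounded to 1 decimal place: 48.1 mm.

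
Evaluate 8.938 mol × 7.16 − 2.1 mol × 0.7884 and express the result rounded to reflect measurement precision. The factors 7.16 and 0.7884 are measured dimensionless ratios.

62.3 mol

8.938 × 7.16 = 63.99608 → 64.0 mol (3 s.f., last digit at the 10^-1 place).
2.1 × 0.7884 = 1.65564 → 1.7 mol (2 s.f., last digit at the 10^-1 place).
Difference: 62.34044 mol; keep the coarser place, 10^-1.
Result: 62.3 mol.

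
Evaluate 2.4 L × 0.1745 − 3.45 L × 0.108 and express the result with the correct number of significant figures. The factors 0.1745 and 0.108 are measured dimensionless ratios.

0.05 L

2.4 × 0.1745 = 0.4188 → 0.42 L (2 s.f., last digit at the 10^-2 place).
3.45 × 0.108 = 0.3726 → 0.373 L (3 s.f., last digit at the 10^-3 place).
Difference: 0.0462 L; keep the coarser place, 10^-2.
Result: 0.05 L.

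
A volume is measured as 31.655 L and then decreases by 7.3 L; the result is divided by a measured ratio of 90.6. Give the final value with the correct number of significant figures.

31.655 L − 7.3 L = 24.355 L; the difference is limited to 1 decimal place (3 s.f.).
Carrying full precision, 24.355 ÷ 90.6 = 0.268818984547… L; 90.6 has 3 s.f., so the result keeps min(3, 3) = 3 s.f.
Rounded to 3 significant figures: 2.69 × 10^-1 L.

2.69 × 10^-1 L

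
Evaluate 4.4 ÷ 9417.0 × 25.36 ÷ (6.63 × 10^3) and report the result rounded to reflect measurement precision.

4.4 ÷ 9417.0 × 25.36 ÷ (6.63 × 10^3) = 0.00000178721099209…
Multiplication/division keeps the fewest significant figures: 4.4 → 2 s.f., 9417.0 → 5 s.f., 25.36 → 4 s.f., 6.63 × 10^3 → 3 s.f.; limit is 2.
Rounded to 2 significant figures: 1.8 × 10^-6.

1.8 × 10^-6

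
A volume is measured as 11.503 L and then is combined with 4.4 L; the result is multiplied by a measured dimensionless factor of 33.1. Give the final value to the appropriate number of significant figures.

11.503 L + 4.4 L = 15.903 L; the sum is limited to 1 decimal place (3 s.f.).
Carrying full precision, 15.903 × 33.1 = 526.3893 L; 33.1 has 3 s.f., so the result keeps min(3, 3) = 3 s.f.
Rounded to 3 significant figures: 526 L.

526 L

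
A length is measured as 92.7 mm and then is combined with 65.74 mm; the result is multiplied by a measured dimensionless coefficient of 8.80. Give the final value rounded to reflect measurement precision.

92.7 mm + 65.74 mm = 158.44 mm; the sum is limited to 1 decimal place (4 s.f.).
Carrying full precision, 158.44 × 8.80 = 1394.272 mm; 8.80 has 3 s.f., so the result keeps min(4, 3) = 3 s.f.
Rounded to 3 significant figures: 1.39 × 10³ mm.

1.39 × 10³ mm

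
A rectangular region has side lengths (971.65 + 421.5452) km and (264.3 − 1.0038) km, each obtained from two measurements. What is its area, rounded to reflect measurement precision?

971.65 + 421.5452 = 1393.1952, limited to 2 d.p. → 6 s.f.; 264.3 − 1.0038 = 263.2962, limited to 1 d.p. → 4 s.f.
Carrying full precision, 1393.1952 × 263.2962 = 366823.002018…; keep min(6, 4) = 4 s.f.
Rounded to 4 significant figures: 3.668 × 10⁵ km².

3.668 × 10⁵ km²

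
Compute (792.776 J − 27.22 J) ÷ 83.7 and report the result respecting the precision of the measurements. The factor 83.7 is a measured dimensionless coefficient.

792.776 J − 27.22 J = 765.556 J; the difference is limited to 2 decimal places (5 s.f.).
Carrying full precision, 765.556 ÷ 83.7 = 9.14642771804… J; 83.7 has 3 s.f., so the result keeps min(5, 3) = 3 s.f.
Rounded to 3 significant figures: 9.15 J.

9.15 J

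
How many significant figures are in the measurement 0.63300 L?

0.63300: leading zeros are not significant; trailing zeros after a decimal point are significant.

5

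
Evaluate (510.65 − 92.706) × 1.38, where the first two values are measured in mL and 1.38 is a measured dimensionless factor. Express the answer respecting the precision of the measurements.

510.65 mL − 92.706 mL = 417.944 mL; the difference is limited to 2 decimal places (5 s.f.).
Carrying full precision, 417.944 × 1.38 = 576.76272 mL; 1.38 has 3 s.f., so the result keeps min(5, 3) = 3 s.f.
Rounded to 3 significant figures: 577 mL.

577 mL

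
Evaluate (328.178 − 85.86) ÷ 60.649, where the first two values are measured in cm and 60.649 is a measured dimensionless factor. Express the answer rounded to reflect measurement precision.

328.178 cm − 85.86 cm = 242.318 cm; the difference is limited to 2 decimal places (5 s.f.).
Carrying full precision, 242.318 ÷ 60.649 = 3.99541624759… cm; 60.649 has 5 s.f., so the result keeps min(5, 5) = 5 s.f.
Rounded to 5 significant figures: 3.9954 cm.

3.9954 cm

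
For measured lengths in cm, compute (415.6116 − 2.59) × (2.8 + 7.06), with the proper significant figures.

4.1 × 10^3 cm²

415.6116 − 2.59 = 413.0216, limited to 2 d.p. → 5 s.f.; 2.8 + 7.06 = 9.86, limited to 1 d.p. → 2 s.f.
Carrying full precision, 413.0216 × 9.86 = 4072.392976; keep min(5, 2) = 2 s.f.
Rounded to 2 significant figures: 4.1 × 10^3 cm².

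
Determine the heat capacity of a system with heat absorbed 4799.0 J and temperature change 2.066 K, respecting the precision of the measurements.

heat capacity = 4799.0 J ÷ 2.066 K = 2322.84607938… J/K.
4799.0 has 5 significant figures; 2.066 has 4.
Division/multiplication keeps the fewest: 4 significant figures.
Rounded: 2323 J/K.

2323 J/K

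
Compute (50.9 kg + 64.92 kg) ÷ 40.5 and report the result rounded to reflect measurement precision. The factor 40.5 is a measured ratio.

2.86 kg

50.9 kg + 64.92 kg = 115.82 kg; the sum is limited to 1 decimal place (4 s.f.).
Carrying full precision, 115.82 ÷ 40.5 = 2.85975308642… kg; 40.5 has 3 s.f., so the result keeps min(4, 3) = 3 s.f.
Rounded to 3 significant figures: 2.86 kg.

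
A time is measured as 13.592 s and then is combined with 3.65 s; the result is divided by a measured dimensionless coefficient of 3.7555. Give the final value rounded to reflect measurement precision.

4.591 s

13.592 s + 3.65 s = 17.242 s; the sum is limited to 2 decimal places (4 s.f.).
Carrying full precision, 17.242 ÷ 3.7555 = 4.59113300493… s; 3.7555 has 5 s.f., so the result keeps min(4, 5) = 4 s.f.
Rounded to 4 significant figures: 4.591 s.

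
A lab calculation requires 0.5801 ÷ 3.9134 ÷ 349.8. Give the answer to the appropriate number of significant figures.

4.238 × 10⁻⁴

0.5801 ÷ 3.9134 ÷ 349.8 = 0.000423768644907…
Multiplication/division keeps the fewest significant figures: 0.5801 → 4 s.f., 3.9134 → 5 s.f., 349.8 → 4 s.f.; limit is 4.
Rounded to 4 significant figures: 4.238 × 10⁻⁴.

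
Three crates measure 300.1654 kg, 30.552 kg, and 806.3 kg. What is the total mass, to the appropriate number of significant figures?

1137.0 kg

300.1654 kg + 30.552 kg + 806.3 kg = 1137.0174 kg.
Addition/subtraction keeps the fewest decimal places: 300.1654 → 4 decimal places, 30.552 → 3 decimal places, 806.3 → 1 decimal place; limit is 1.
Rounded to 1 decimal place: 1137.0 kg.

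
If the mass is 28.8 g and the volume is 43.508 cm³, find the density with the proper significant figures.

density = 28.8 g ÷ 43.508 cm³ = 0.661947228096… g/cm³.
28.8 has 3 significant figures; 43.508 has 5.
Division/multiplication keeps the fewest: 3 significant figures.
Rounded: 0.662 g/cm³.

0.662 g/cm³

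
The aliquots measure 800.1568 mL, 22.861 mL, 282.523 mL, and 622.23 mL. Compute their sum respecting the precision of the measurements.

800.1568 mL + 22.861 mL + 282.523 mL + 622.23 mL = 1727.7708 mL.
Addition/subtraction keeps the fewest decimal places: 800.1568 → 4 decimal places, 22.861 → 3 decimal places, 282.523 → 3 decimal places, 622.23 → 2 decimal places; limit is 2.
Rounded to 2 decimal places: 1.72777 × 10^3 mL.

1.72777 × 10^3 mL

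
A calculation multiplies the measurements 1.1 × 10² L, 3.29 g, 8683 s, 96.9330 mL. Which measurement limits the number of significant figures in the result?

1.1 × 10² L

1.1 × 10² L → 2 s.f.; 3.29 g → 3 s.f.; 8683 s → 4 s.f.; 96.9330 mL → 6 s.f.
The fewest is 2 significant figures, from 1.1 × 10² L.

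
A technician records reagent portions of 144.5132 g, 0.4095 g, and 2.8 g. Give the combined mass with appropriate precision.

144.5132 g + 0.4095 g + 2.8 g = 147.7227 g.
Addition/subtraction keeps the fewest decimal places: 144.5132 → 4 decimal places, 0.4095 → 4 decimal places, 2.8 → 1 decimal place; limit is 1.
Rounded to 1 decimal place: 147.7 g.

147.7 g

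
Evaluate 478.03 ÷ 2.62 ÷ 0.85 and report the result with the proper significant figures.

2.1 × 10²

478.03 ÷ 2.62 ÷ 0.85 = 214.651998204…
Multiplication/division keeps the fewest significant figures: 478.03 → 5 s.f., 2.62 → 3 s.f., 0.85 → 2 s.f.; limit is 2.
Rounded to 2 significant figures: 2.1 × 10².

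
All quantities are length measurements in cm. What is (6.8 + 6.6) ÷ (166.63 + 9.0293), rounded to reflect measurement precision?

6.8 + 6.6 = 13.4, limited to 1 d.p. → 3 s.f.; 166.63 + 9.0293 = 175.6593, limited to 2 d.p. → 5 s.f.
Carrying full precision, 13.4 ÷ 175.6593 = 0.0762840339225…; keep min(3, 5) = 3 s.f.
Rounded to 3 significant figures: 0.0763.

0.0763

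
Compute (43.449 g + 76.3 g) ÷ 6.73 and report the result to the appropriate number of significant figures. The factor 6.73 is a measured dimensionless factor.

43.449 g + 76.3 g = 119.749 g; the sum is limited to 1 decimal place (4 s.f.).
Carrying full precision, 119.749 ÷ 6.73 = 17.7933135215… g; 6.73 has 3 s.f., so the result keeps min(4, 3) = 3 s.f.
Rounded to 3 significant figures: 17.8 g.

17.8 g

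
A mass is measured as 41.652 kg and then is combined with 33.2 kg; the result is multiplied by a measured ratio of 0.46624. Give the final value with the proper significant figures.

41.652 kg + 33.2 kg = 74.852 kg; the sum is limited to 1 decimal place (3 s.f.).
Carrying full precision, 74.852 × 0.46624 = 34.89899648 kg; 0.46624 has 5 s.f., so the result keeps min(3, 5) = 3 s.f.
Rounded to 3 significant figures: 34.9 kg.

34.9 kg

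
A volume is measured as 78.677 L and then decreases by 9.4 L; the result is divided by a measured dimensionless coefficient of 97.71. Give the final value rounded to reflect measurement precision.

0.709 L

78.677 L − 9.4 L = 69.277 L; the difference is limited to 1 decimal place (3 s.f.).
Carrying full precision, 69.277 ÷ 97.71 = 0.709006242964… L; 97.71 has 4 s.f., so the result keeps min(3, 4) = 3 s.f.
Rounded to 3 significant figures: 0.709 L.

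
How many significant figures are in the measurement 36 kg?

2

36: every digit is nonzero and significant.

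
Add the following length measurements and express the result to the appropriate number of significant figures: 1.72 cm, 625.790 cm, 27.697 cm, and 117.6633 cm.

772.87 cm

1.72 cm + 625.790 cm + 27.697 cm + 117.6633 cm = 772.8703 cm.
Addition/subtraction keeps the fewest decimal places: 1.72 → 2 decimal places, 625.790 → 3 decimal places, 27.697 → 3 decimal places, 117.6633 → 4 decimal places; limit is 2.
Rounded to 2 decimal places: 772.87 cm.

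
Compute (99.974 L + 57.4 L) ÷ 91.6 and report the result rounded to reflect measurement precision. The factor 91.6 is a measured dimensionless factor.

99.974 L + 57.4 L = 157.374 L; the sum is limited to 1 decimal place (4 s.f.).
Carrying full precision, 157.374 ÷ 91.6 = 1.71805676856… L; 91.6 has 3 s.f., so the result keeps min(4, 3) = 3 s.f.
Rounded to 3 significant figures: 1.72 L.

1.72 L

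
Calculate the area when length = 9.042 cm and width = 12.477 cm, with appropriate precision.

1.128 × 10² cm²

area = 9.042 cm × 12.477 cm = 112.817034 cm².
9.042 has 4 significant figures; 12.477 has 5.
Division/multiplication keeps the fewest: 4 significant figures.
Rounded: 1.128 × 10² cm².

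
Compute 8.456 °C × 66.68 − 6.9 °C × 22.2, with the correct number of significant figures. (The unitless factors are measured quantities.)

8.456 × 66.68 = 563.84608 → 563.8 °C (4 s.f., last digit at the 10^-1 place).
6.9 × 22.2 = 153.18 → 1.5 × 10² °C (2 s.f., last digit at the 10^1 place).
Difference: 410.66608 °C; keep the coarser place, 10^1.
Result: 4.1 × 10² °C.

4.1 × 10² °C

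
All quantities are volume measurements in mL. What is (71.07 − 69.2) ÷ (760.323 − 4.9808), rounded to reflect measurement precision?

71.07 − 69.2 = 1.87, limited to 1 d.p. → 2 s.f.; 760.323 − 4.9808 = 755.3422, limited to 3 d.p. → 6 s.f.
Carrying full precision, 1.87 ÷ 755.3422 = 0.00247569909374…; keep min(2, 6) = 2 s.f.
Rounded to 2 significant figures: 0.0025.

0.0025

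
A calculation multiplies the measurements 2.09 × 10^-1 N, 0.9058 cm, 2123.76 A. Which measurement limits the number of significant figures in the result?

2.09 × 10^-1 N → 3 s.f.; 0.9058 cm → 4 s.f.; 2123.76 A → 6 s.f.
The fewest is 3 significant figures, from 2.09 × 10^-1 N.

2.09 × 10^-1 N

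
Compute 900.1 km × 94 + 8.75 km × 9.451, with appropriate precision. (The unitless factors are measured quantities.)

8.5 × 10^4 km

900.1 × 94 = 84609.4 → 8.5 × 10^4 km (2 s.f., last digit at the 10^3 place).
8.75 × 9.451 = 82.69625 → 82.7 km (3 s.f., last digit at the 10^-1 place).
Sum: 84692.09625 km; keep the coarser place, 10^3.
Result: 8.5 × 10^4 km.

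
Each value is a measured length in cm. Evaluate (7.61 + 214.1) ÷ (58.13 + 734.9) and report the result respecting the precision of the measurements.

0.2796

7.61 + 214.1 = 221.71, limited to 1 d.p. → 4 s.f.; 58.13 + 734.9 = 793.03, limited to 1 d.p. → 4 s.f.
Carrying full precision, 221.71 ÷ 793.03 = 0.279573282221…; keep min(4, 4) = 4 s.f.
Rounded to 4 significant figures: 0.2796.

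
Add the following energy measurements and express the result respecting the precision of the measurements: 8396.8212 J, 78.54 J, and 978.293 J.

9453.65 J

8396.8212 J + 78.54 J + 978.293 J = 9453.6542 J.
Addition/subtraction keeps the fewest decimal places: 8396.8212 → 4 decimal places, 78.54 → 2 decimal places, 978.293 → 3 decimal places; limit is 2.
Rounded to 2 decimal places: 9453.65 J.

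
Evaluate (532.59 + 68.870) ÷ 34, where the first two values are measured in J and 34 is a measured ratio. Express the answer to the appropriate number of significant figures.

532.59 J + 68.870 J = 601.460 J; the sum is limited to 2 decimal places (5 s.f.).
Carrying full precision, 601.460 ÷ 34 = 17.69 J; 34 has 2 s.f., so the result keeps min(5, 2) = 2 s.f.
Rounded to 2 significant figures: 18 J.

18 J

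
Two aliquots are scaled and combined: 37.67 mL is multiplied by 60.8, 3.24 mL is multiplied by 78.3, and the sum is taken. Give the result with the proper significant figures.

2.54 × 10^3 mL

37.67 × 60.8 = 2290.336 → 2.29 × 10^3 mL (3 s.f., last digit at the 10^1 place).
3.24 × 78.3 = 253.692 → 2.54 × 10^2 mL (3 s.f., last digit at the 10^0 place).
Sum: 2544.028 mL; keep the coarser place, 10^1.
Result: 2.54 × 10^3 mL.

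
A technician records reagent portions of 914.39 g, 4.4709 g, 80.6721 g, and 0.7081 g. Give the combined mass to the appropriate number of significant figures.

914.39 g + 4.4709 g + 80.6721 g + 0.7081 g = 1000.2411 g.
Addition/subtraction keeps the fewest decimal places: 914.39 → 2 decimal places, 4.4709 → 4 decimal places, 80.6721 → 4 decimal places, 0.7081 → 4 decimal places; limit is 2.
Rounded to 2 decimal places: 1000.24 g.

1000.24 g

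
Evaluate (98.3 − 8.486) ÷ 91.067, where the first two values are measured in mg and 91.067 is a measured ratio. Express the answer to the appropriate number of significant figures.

9.86 × 10⁻¹ mg

98.3 mg − 8.486 mg = 89.814 mg; the difference is limited to 1 decimal place (3 s.f.).
Carrying full precision, 89.814 ÷ 91.067 = 0.986240899557… mg; 91.067 has 5 s.f., so the result keeps min(3, 5) = 3 s.f.
Rounded to 3 significant figures: 9.86 × 10⁻¹ mg.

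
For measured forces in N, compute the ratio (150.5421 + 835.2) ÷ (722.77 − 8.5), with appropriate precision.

1.380

150.5421 + 835.2 = 985.7421, limited to 1 d.p. → 4 s.f.; 722.77 − 8.5 = 714.27, limited to 1 d.p. → 4 s.f.
Carrying full precision, 985.7421 ÷ 714.27 = 1.38006930152…; keep min(4, 4) = 4 s.f.
Rounded to 4 significant figures: 1.380.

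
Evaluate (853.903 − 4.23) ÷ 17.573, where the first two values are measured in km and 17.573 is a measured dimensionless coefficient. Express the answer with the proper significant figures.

853.903 km − 4.23 km = 849.673 km; the difference is limited to 2 decimal places (5 s.f.).
Carrying full precision, 849.673 ÷ 17.573 = 48.3510499061… km; 17.573 has 5 s.f., so the result keeps min(5, 5) = 5 s.f.
Rounded to 5 significant figures: 48.351 km.

48.351 km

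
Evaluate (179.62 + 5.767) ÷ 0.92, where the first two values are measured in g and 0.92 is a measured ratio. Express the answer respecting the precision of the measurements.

179.62 g + 5.767 g = 185.387 g; the sum is limited to 2 decimal places (5 s.f.).
Carrying full precision, 185.387 ÷ 0.92 = 201.507608696… g; 0.92 has 2 s.f., so the result keeps min(5, 2) = 2 s.f.
Rounded to 2 significant figures: 2.0 × 10² g.

2.0 × 10² g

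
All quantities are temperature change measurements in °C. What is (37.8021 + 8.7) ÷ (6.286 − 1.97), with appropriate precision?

10.8

37.8021 + 8.7 = 46.5021, limited to 1 d.p. → 3 s.f.; 6.286 − 1.97 = 4.316, limited to 2 d.p. → 3 s.f.
Carrying full precision, 46.5021 ÷ 4.316 = 10.7743512512…; keep min(3, 3) = 3 s.f.
Rounded to 3 significant figures: 10.8.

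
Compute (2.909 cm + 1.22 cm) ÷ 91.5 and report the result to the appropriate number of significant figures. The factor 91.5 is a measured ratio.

2.909 cm + 1.22 cm = 4.129 cm; the sum is limited to 2 decimal places (3 s.f.).
Carrying full precision, 4.129 ÷ 91.5 = 0.0451256830601… cm; 91.5 has 3 s.f., so the result keeps min(3, 3) = 3 s.f.
Rounded to 3 significant figures: 0.0451 cm.

0.0451 cm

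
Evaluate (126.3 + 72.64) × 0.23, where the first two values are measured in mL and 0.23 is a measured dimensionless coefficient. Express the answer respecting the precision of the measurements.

126.3 mL + 72.64 mL = 198.94 mL; the sum is limited to 1 decimal place (4 s.f.).
Carrying full precision, 198.94 × 0.23 = 45.7562 mL; 0.23 has 2 s.f., so the result keeps min(4, 2) = 2 s.f.
Rounded to 2 significant figures: 46 mL.

46 mL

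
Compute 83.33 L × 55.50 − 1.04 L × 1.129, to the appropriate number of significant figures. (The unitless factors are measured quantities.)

4624 L

83.33 × 55.50 = 4624.815 → 4625 L (4 s.f., last digit at the 10^0 place).
1.04 × 1.129 = 1.17416 → 1.17 L (3 s.f., last digit at the 10^-2 place).
Difference: 4623.64084 L; keep the coarser place, 10^0.
Result: 4624 L.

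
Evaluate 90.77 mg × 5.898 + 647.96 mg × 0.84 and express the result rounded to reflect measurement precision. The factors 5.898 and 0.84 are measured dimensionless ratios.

90.77 × 5.898 = 535.36146 → 535.4 mg (4 s.f., last digit at the 10^-1 place).
647.96 × 0.84 = 544.2864 → 5.4 × 10² mg (2 s.f., last digit at the 10^1 place).
Sum: 1079.64786 mg; keep the coarser place, 10^1.
Result: 1.08 × 10³ mg.

1.08 × 10³ mg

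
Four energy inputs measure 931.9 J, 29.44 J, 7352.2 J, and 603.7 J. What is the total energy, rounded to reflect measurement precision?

931.9 J + 29.44 J + 7352.2 J + 603.7 J = 8917.24 J.
Addition/subtraction keeps the fewest decimal places: 931.9 → 1 decimal place, 29.44 → 2 decimal places, 7352.2 → 1 decimal place, 603.7 → 1 decimal place; limit is 1.
Rounded to 1 decimal place: 8917.2 J.

8917.2 J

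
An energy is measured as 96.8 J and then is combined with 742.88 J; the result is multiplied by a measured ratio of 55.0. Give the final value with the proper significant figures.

4.62 × 10⁴ J

96.8 J + 742.88 J = 839.68 J; the sum is limited to 1 decimal place (4 s.f.).
Carrying full precision, 839.68 × 55.0 = 46182.4 J; 55.0 has 3 s.f., so the result keeps min(4, 3) = 3 s.f.
Rounded to 3 significant figures: 4.62 × 10⁴ J.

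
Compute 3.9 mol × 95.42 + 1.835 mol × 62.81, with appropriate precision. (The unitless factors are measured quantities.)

3.9 × 95.42 = 372.138 → 3.7 × 10^2 mol (2 s.f., last digit at the 10^1 place).
1.835 × 62.81 = 115.25635 → 115.3 mol (4 s.f., last digit at the 10^-1 place).
Sum: 487.39435 mol; keep the coarser place, 10^1.
Result: 4.9 × 10^2 mol.

4.9 × 10^2 mol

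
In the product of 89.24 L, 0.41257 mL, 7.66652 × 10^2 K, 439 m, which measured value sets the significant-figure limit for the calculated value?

89.24 L → 4 s.f.; 0.41257 mL → 5 s.f.; 7.66652 × 10^2 K → 6 s.f.; 439 m → 3 s.f.
The fewest is 3 significant figures, from 439 m.

439 m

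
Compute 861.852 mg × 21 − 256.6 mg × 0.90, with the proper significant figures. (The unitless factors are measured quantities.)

1.8 × 10^4 mg

861.852 × 21 = 18098.892 → 1.8 × 10^4 mg (2 s.f., last digit at the 10^3 place).
256.6 × 0.90 = 230.94 → 2.3 × 10^2 mg (2 s.f., last digit at the 10^1 place).
Difference: 17867.952 mg; keep the coarser place, 10^3.
Result: 1.8 × 10^4 mg.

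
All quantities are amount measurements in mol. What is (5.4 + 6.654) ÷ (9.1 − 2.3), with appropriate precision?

5.4 + 6.654 = 12.054, limited to 1 d.p. → 3 s.f.; 9.1 − 2.3 = 6.8, limited to 1 d.p. → 2 s.f.
Carrying full precision, 12.054 ÷ 6.8 = 1.77264705882…; keep min(3, 2) = 2 s.f.
Rounded to 2 significant figures: 1.8.

1.8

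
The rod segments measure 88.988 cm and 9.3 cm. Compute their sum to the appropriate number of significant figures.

98.3 cm

88.988 cm + 9.3 cm = 98.288 cm.
Addition/subtraction keeps the fewest decimal places: 88.988 → 3 decimal places, 9.3 → 1 decimal place; limit is 1.
Rounded to 1 decimal place: 98.3 cm.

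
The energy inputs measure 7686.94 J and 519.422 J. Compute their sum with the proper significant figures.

7686.94 J + 519.422 J = 8206.362 J.
Addition/subtraction keeps the fewest decimal places: 7686.94 → 2 decimal places, 519.422 → 3 decimal places; limit is 2.
Rounded to 2 decimal places: 8206.36 J.

8206.36 J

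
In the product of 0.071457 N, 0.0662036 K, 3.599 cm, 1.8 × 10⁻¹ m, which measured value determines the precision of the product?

0.071457 N → 5 s.f.; 0.0662036 K → 6 s.f.; 3.599 cm → 4 s.f.; 1.8 × 10⁻¹ m → 2 s.f.
The fewest is 2 significant figures, from 1.8 × 10⁻¹ m.

1.8 × 10⁻¹ m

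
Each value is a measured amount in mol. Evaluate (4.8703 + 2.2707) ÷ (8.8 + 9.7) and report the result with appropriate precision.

4.8703 + 2.2707 = 7.1410, limited to 4 d.p. → 5 s.f.; 8.8 + 9.7 = 18.5, limited to 1 d.p. → 3 s.f.
Carrying full precision, 7.1410 ÷ 18.5 = 0.386; keep min(5, 3) = 3 s.f.
Rounded to 3 significant figures: 0.386.

0.386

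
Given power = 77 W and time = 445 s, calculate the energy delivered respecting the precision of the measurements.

3.4 × 10^4 J

energy delivered = 77 W × 445 s = 34265 J.
77 has 2 significant figures; 445 has 3.
Division/multiplication keeps the fewest: 2 significant figures.
Rounded: 3.4 × 10^4 J.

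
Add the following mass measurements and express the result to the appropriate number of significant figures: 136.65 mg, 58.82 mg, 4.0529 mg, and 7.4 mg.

136.65 mg + 58.82 mg + 4.0529 mg + 7.4 mg = 206.9229 mg.
Addition/subtraction keeps the fewest decimal places: 136.65 → 2 decimal places, 58.82 → 2 decimal places, 4.0529 → 4 decimal places, 7.4 → 1 decimal place; limit is 1.
Rounded to 1 decimal place: 206.9 mg.

206.9 mg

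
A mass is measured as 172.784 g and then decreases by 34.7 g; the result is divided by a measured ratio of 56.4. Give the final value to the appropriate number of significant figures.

2.45 g

172.784 g − 34.7 g = 138.084 g; the difference is limited to 1 decimal place (4 s.f.).
Carrying full precision, 138.084 ÷ 56.4 = 2.44829787234… g; 56.4 has 3 s.f., so the result keeps min(4, 3) = 3 s.f.
Rounded to 3 significant figures: 2.45 g.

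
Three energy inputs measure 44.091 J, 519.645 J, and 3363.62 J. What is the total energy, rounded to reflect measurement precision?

44.091 J + 519.645 J + 3363.62 J = 3927.356 J.
Addition/subtraction keeps the fewest decimal places: 44.091 → 3 decimal places, 519.645 → 3 decimal places, 3363.62 → 2 decimal places; limit is 2.
Rounded to 2 decimal places: 3927.36 J.

3927.36 J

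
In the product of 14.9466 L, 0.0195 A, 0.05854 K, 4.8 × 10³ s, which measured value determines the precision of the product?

14.9466 L → 6 s.f.; 0.0195 A → 3 s.f.; 0.05854 K → 4 s.f.; 4.8 × 10³ s → 2 s.f.
The fewest is 2 significant figures, from 4.8 × 10³ s.

4.8 × 10³ s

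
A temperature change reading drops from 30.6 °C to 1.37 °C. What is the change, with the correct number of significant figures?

29.2 °C

30.6 °C − 1.37 °C = 29.23 °C.
Addition/subtraction keeps the fewest decimal places: 30.6 → 1 decimal place, 1.37 → 2 decimal places; limit is 1.
Rounded to 1 decimal place: 29.2 °C.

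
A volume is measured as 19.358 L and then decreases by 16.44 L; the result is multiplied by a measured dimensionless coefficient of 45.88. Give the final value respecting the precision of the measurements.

134 L

19.358 L − 16.44 L = 2.918 L; the difference is limited to 2 decimal places (3 s.f.).
Carrying full precision, 2.918 × 45.88 = 133.87784 L; 45.88 has 4 s.f., so the result keeps min(3, 4) = 3 s.f.
Rounded to 3 significant figures: 134 L.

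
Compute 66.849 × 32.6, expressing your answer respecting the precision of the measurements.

66.849 × 32.6 = 2179.2774
Multiplication/division keeps the fewest significant figures: 66.849 → 5 s.f., 32.6 → 3 s.f.; limit is 3.
Rounded to 3 significant figures: 2.18 × 10³.

2.18 × 10³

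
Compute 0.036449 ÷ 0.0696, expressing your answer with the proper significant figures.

0.036449 ÷ 0.0696 = 0.523692528736…
Multiplication/division keeps the fewest significant figures: 0.036449 → 5 s.f., 0.0696 → 3 s.f.; limit is 3.
Rounded to 3 significant figures: 5.24 × 10^-1.

5.24 × 10^-1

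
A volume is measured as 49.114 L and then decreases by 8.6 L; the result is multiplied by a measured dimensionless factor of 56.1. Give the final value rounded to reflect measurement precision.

49.114 L − 8.6 L = 40.514 L; the difference is limited to 1 decimal place (3 s.f.).
Carrying full precision, 40.514 × 56.1 = 2272.8354 L; 56.1 has 3 s.f., so the result keeps min(3, 3) = 3 s.f.
Rounded to 3 significant figures: 2.27 × 10^3 L.

2.27 × 10^3 L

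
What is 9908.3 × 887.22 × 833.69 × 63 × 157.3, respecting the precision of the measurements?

9908.3 × 887.22 × 833.69 × 63 × 157.3 = 7.26280418387 × 10^13…
Multiplication/division keeps the fewest significant figures: 9908.3 → 5 s.f., 887.22 → 5 s.f., 833.69 → 5 s.f., 63 → 2 s.f., 157.3 → 4 s.f.; limit is 2.
Rounded to 2 significant figures: 7.3 × 10¹³.

7.3 × 10¹³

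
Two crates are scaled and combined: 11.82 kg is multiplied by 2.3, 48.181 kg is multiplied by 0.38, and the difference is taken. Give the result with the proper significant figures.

11.82 × 2.3 = 27.186 → 27 kg (2 s.f., last digit at the 10^0 place).
48.181 × 0.38 = 18.30878 → 18 kg (2 s.f., last digit at the 10^0 place).
Difference: 8.87722 kg; keep the coarser place, 10^0.
Result: 9 kg.

9 kg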